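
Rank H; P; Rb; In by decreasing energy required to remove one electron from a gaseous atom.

H > P > In > Rb

Removing the outermost electron gets harder across a period and easier down a group.
These span different periods and groups, so the two trends combine.
In > Rb: In lies to the right of Rb in period 5, so the across-period effect alone puts In higher.
P > In: both effects reinforce here, so P is clearly the higher of the two.
H > P: period and group pull opposite ways; the down-group shift dominates (1312 vs 1012 kJ/mol).
Approximate values (kJ/mol): H 1312, P 1012, Rb 403, In 558.
So from highest to lowest: H > P > In > Rb.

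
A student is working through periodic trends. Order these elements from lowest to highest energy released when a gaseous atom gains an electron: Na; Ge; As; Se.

Na < As < Ge < Se

Na is in period 3, group 1; Ge is in period 4, group 14; As is in period 4, group 15; Se is in period 4, group 16.
Atoms with high Z_eff and room in the valence shell (especially the halogens) have the most exothermic electron affinities.
Here both period and group differ, so the two effects have to be weighed against each other.
As > Na: the two effects oppose for this pair; the across-period effect wins (78 vs 53 kJ/mol).
Ge > As: this pair runs against the simple trend — see the exception note.
Se > Ge: Se lies to the right of Ge in period 4, so the across-period effect alone puts Se higher.
Note the exception: Ge has a higher electron affinity than As, contrary to the simple trend — adding an electron to As's half-filled 4p³ is unfavourable, so Ge (4p²) has the more exothermic EA.
For reference (kJ/mol): Na 53, Ge 119, As 78, Se 195.
So from lowest to highest: Na < As < Ge < Se.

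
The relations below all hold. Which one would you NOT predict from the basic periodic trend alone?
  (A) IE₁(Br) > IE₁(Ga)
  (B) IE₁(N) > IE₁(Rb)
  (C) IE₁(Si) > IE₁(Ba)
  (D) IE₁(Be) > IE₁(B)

(D)

The general trend: first ionisation energy increases across a period and decreases down a group.
(A) Br (period 4, group 17) vs Ga (period 4, group 13): the stated order agrees with the simple trend.
(B) N (period 2, group 15) vs Rb (period 5, group 1): the stated order agrees with the simple trend.
(C) Si (period 3, group 14) vs Ba (period 6, group 2): the stated order agrees with the simple trend.
(D) Be (period 2, group 2) vs B (period 2, group 13): the stated order contradicts the simple trend.
The exception is (D): removing B's lone 2p electron is easier than breaking Be's filled 2s².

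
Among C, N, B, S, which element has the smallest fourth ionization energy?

S

IE_4 is the cost of taking one more electron from the +3 cation: C³⁺ still has 1 valence electron; N³⁺ still has 2 valence electrons; B³⁺ is the bare [He] core; S³⁺ still has 3 valence electrons.
Breaking into a closed-shell core is much more expensive than removing a leftover valence electron — B has the largest IE_4 here.
Valence configurations: C³⁺ [He]2s¹, N³⁺ [He]2s², S³⁺ [Ne]3s²3p¹.
Tabulated IE_4 (kJ/mol): C 6223, N 7475, B 25026, S 4556.
Overall IE_4 order: S < C < N < B.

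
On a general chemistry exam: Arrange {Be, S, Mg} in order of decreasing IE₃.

Be > Mg > S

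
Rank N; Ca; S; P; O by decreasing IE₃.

After 2 electrons have been removed, what remains? N²⁺ still has 3 valence electrons; Ca²⁺ is the bare [Ar] core; S²⁺ still has 4 valence electrons; P²⁺ still has 3 valence electrons; O²⁺ still has 4 valence electrons.
Usually core removal costs more than valence removal, but here the competition is close: a tightly held n=2 valence electron can cost more to remove than an n=3 core electron, so the actual values have to decide it.
Valence configurations: N²⁺ [He]2s²2p¹, S²⁺ [Ne]3s²3p², P²⁺ [Ne]3s²3p¹, O²⁺ [He]2s²2p².
Tabulated IE_3 (kJ/mol): N 4578, Ca 4912, S 3357, P 2914, O 5300.
So the third ionization energies run P < S < N < Ca < O.

O > Ca > N > S > P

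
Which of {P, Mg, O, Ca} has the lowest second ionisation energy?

The second ionization energy removes an electron from the +1 ion. For each element: P⁺ still has 4 valence electrons; Mg⁺ still has 1 valence electron; O⁺ still has 5 valence electrons; Ca⁺ still has 1 valence electron.
All are still removing valence electrons, so compare the +1 ions as you would atoms: IE_2 generally rises across a period (higher Z_eff) and falls down a group (larger shell), subject to the usual subshell exceptions.
Valence configurations: P⁺ [Ne]3s²3p², Mg⁺ [Ne]3s¹, O⁺ [He]2s²2p³, Ca⁺ [Ar]4s¹.
Approximate IE_2 values (kJ/mol): P 1907, Mg 1451, O 3388, Ca 1145.
Overall IE_2 order: Ca < Mg < P < O.

Ca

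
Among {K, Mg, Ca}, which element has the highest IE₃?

Mg

After 2 electrons have been removed, what remains? K²⁺ is already 1 electron into the core; Mg²⁺ is the bare [Ne] core; Ca²⁺ is the bare [Ar] core.
All of these are removing an electron from a noble-gas core or deeper; the smaller core (lower principal quantum number) is held far more tightly, and within a period the higher nuclear charge binds the same core more tightly.
Approximate IE_3 values (kJ/mol): K 4420, Mg 7733, Ca 4912.
Hence IE_3: K < Ca < Mg.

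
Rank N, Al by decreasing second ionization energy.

N, Al

The second ionization energy removes an electron from the +1 ion. For each element: N⁺ still has 4 valence electrons; Al⁺ still has 2 valence electrons.
All are still removing valence electrons, so compare the +1 ions as you would atoms: IE_2 generally rises across a period (higher Z_eff) and falls down a group (larger shell), subject to the usual subshell exceptions.
Valence configurations: N⁺ [He]2s²2p², Al⁺ [Ne]3s².
Tabulated IE_2 (kJ/mol): N 2856, Al 1817.
Overall IE_2 order: Al < N.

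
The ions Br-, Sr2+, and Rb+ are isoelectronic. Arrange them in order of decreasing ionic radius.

Br-, Rb+, Sr2+

All of these have 36 electrons, so size is governed by nuclear charge alone: the more protons, the stronger the pull on the same electron cloud, and the smaller the ion.
Nuclear charges: Sr2+ (Z=38), Rb+ (Z=37), Br- (Z=35).
Largest to smallest: Br- > Rb+ > Sr2+.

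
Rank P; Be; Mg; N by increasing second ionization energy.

After 1 electron has been removed, what remains? P⁺ still has 4 valence electrons; Be⁺ still has 1 valence electron; Mg⁺ still has 1 valence electron; N⁺ still has 4 valence electrons.
All are still removing valence electrons, so compare the +1 ions as you would atoms: IE_2 generally rises across a period (higher Z_eff) and falls down a group (larger shell), subject to the usual subshell exceptions.
Valence configurations: P⁺ [Ne]3s²3p², Be⁺ [He]2s¹, Mg⁺ [Ne]3s¹, N⁺ [He]2s²2p².
Approximate IE_2 values (kJ/mol): P 1907, Be 1757, Mg 1451, N 2856.
Putting it together, IE_2: Mg < Be < P < N.

Mg, Be, P, N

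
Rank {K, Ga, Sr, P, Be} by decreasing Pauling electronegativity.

P > Ga > Be > Sr > K

Atoms toward the upper right of the periodic table pull bonding electrons most strongly.
Neither a single period nor a single group — weigh both effects.
Sr > K: period and group pull opposite ways; the across-period shift dominates (0.95 vs 0.82).
Be > Sr: Be sits above Sr in group 2, so the down-group effect alone puts Be higher.
Ga > Be: period and group pull opposite ways; the across-period shift dominates (1.81 vs 1.57).
P > Ga: relative to Ga, both the across-period and down-group shifts push P's electronegativity up.
Tabulated electronegativity (Pauling): Be 1.57, P 2.19, K 0.82, Ga 1.81, Sr 0.95.
So from highest to lowest: P > Ga > Be > Sr > K.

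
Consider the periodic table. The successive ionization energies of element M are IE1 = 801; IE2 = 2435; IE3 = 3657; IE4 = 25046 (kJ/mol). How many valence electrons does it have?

3

Look for the largest jump between consecutive ionization energies: IE4/IE3 ≈ 6.8, far larger than any earlier ratio.
That jump marks the point where a core electron is being removed. So the atom has 3 valence electrons.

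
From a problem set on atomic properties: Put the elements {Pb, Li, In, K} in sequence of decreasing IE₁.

Pb, In, Li, K

Li is in period 2, group 1; K is in period 4, group 1; In is in period 5, group 13; Pb is in period 6, group 14.
IE₁ increases left→right with effective nuclear charge and decreases top→bottom as the valence shell moves farther out.
Neither a single period nor a single group — weigh both effects.
Li > K: they share group 1; the group trend gives Li the larger value.
In > Li: the two effects oppose for this pair; the across-period effect wins (558 vs 520 kJ/mol).
Pb > In: period and group pull opposite ways; the across-period shift dominates (716 vs 558 kJ/mol).
For reference (kJ/mol): Li 520, K 419, In 558, Pb 716.
So from highest to lowest: Pb > In > Li > K.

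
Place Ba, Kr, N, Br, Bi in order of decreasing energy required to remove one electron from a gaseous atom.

N > Kr > Br > Bi > Ba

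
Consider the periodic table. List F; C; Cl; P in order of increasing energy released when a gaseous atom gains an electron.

P, C, F, Cl

C is in period 2, group 14; F is in period 2, group 17; P is in period 3, group 15; Cl is in period 3, group 17.
Electron affinity generally becomes more exothermic across a period toward the halogens and less exothermic down a group.
Neither a single period nor a single group — weigh both effects.
C > P: period and group pull opposite ways; the down-group shift dominates (122 vs 72 kJ/mol).
F > C: both are in period 2; the period trend gives F the larger value.
Cl > F: this pair runs against the simple trend — see the exception note.
Note the exception: Cl has a higher electron affinity than F, contrary to the simple trend — F's small 2p subshell makes the incoming electron feel strong e⁻–e⁻ repulsion, so Cl actually releases more energy on gaining an electron.
Tabulated electron affinity (kJ/mol): C 122, F 328, P 72, Cl 349.
So from lowest to highest: P < C < F < Cl.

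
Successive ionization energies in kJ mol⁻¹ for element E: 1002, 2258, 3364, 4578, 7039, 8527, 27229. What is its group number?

Look for the largest jump between consecutive ionization energies: IE7/IE6 ≈ 3.2, far larger than any earlier ratio.
That jump marks the point where a core electron is being removed. So the atom has 6 valence electrons.
A main-group element with 6 valence electrons is in group 16.

Group 16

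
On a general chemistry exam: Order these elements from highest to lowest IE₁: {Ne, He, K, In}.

He > Ne > In > K

He is in period 1, group 18; Ne is in period 2, group 18; K is in period 4, group 1; In is in period 5, group 13.
Removing the outermost electron gets harder across a period and easier down a group.
Neither a single period nor a single group — weigh both effects.
In > K: period and group pull opposite ways; the across-period shift dominates (558 vs 419 kJ/mol).
Ne > In: both effects reinforce here, so Ne is clearly the higher of the two.
He > Ne: He sits above Ne in group 18, so the down-group effect alone puts He higher.
Approximate values (kJ/mol): He 2372, Ne 2081, K 419, In 558.
So from highest to lowest: He > Ne > In > K.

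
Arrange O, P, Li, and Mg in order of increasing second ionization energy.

After 1 electron has been removed, what remains? O⁺ still has 5 valence electrons; P⁺ still has 4 valence electrons; Li⁺ is the bare [He] core; Mg⁺ still has 1 valence electron.
Breaking into a closed-shell core is much more expensive than removing a leftover valence electron — Li has the largest IE_2 here.
Valence configurations: O⁺ [He]2s²2p³, P⁺ [Ne]3s²3p², Mg⁺ [Ne]3s¹.
Tabulated IE_2 (kJ/mol): O 3388, P 1907, Li 7298, Mg 1451.
Overall IE_2 order: Mg < P < O < Li.

Mg < P < O < Li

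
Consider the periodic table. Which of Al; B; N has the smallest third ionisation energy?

Al

After 2 electrons have been removed, what remains? Al²⁺ still has 1 valence electron; B²⁺ still has 1 valence electron; N²⁺ still has 3 valence electrons.
All are still removing valence electrons, so compare the +2 ions as you would atoms: IE_3 generally rises across a period (higher Z_eff) and falls down a group (larger shell), subject to the usual subshell exceptions.
Valence configurations: Al²⁺ [Ne]3s¹, B²⁺ [He]2s¹, N²⁺ [He]2s²2p¹.
The numbers (kJ/mol): Al 2745, B 3660, N 4578.
So the third ionization energies run Al < B < N.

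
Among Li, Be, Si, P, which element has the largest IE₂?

The second ionization energy removes an electron from the +1 ion. For each element: Li⁺ is the bare [He] core; Be⁺ still has 1 valence electron; Si⁺ still has 3 valence electrons; P⁺ still has 4 valence electrons.
Breaking into a closed-shell core is much more expensive than removing a leftover valence electron — Li has the largest IE_2 here.
Valence configurations: Be⁺ [He]2s¹, Si⁺ [Ne]3s²3p¹, P⁺ [Ne]3s²3p².
Tabulated IE_2 (kJ/mol): Li 7298, Be 1757, Si 1577, P 1907.
So the second ionization energies run Si < Be < P < Li.

Li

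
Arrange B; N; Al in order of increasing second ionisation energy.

Al, B, N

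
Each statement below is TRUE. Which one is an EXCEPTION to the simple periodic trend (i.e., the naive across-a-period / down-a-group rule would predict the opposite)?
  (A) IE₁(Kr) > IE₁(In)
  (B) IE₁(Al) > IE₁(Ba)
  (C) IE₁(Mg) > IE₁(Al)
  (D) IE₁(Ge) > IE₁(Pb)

The general trend: first ionisation energy increases across a period and decreases down a group.
(A) Kr (period 4, group 18) vs In (period 5, group 13): the stated order agrees with the simple trend.
(B) Al (period 3, group 13) vs Ba (period 6, group 2): the stated order agrees with the simple trend.
(C) Mg (period 3, group 2) vs Al (period 3, group 13): the stated order contradicts the simple trend.
(D) Ge (period 4, group 14) vs Pb (period 6, group 14): the stated order agrees with the simple trend.
The exception is (C): Al's single 3p electron is easier to remove than one from Mg's filled 3s².

(C)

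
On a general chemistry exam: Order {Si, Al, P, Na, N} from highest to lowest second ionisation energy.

Na > N > P > Al > Si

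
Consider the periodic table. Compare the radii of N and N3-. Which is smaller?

N

Forming N3- adds 3 electrons to N. More electron–electron repulsion in the same shell, with unchanged nuclear charge, lets the cloud expand.
An anion is larger than its parent atom: N3- > N.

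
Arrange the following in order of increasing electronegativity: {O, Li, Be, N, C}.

Li, Be, C, N, O

Li is in period 2, group 1; Be is in period 2, group 2; C is in period 2, group 14; N is in period 2, group 15; O is in period 2, group 16.
Atoms toward the upper right of the periodic table pull bonding electrons most strongly.
All lie in period 2, so electronegativity increases left to right.
So from lowest to highest: Li < Be < C < N < O.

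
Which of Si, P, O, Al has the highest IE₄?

Al

IE_4 is the cost of taking one more electron from the +3 cation: Si³⁺ still has 1 valence electron; P³⁺ still has 2 valence electrons; O³⁺ still has 3 valence electrons; Al³⁺ is the bare [Ne] core.
Pulling an electron out of a noble-gas core costs far more than removing a remaining valence electron, so Al sits at the high end of IE_4.
Valence configurations: Si³⁺ [Ne]3s¹, P³⁺ [Ne]3s², O³⁺ [He]2s²2p¹.
Tabulated IE_4 (kJ/mol): Si 4356, P 4964, O 7469, Al 11577.
Putting it together, IE_4: Si < P < O < Al.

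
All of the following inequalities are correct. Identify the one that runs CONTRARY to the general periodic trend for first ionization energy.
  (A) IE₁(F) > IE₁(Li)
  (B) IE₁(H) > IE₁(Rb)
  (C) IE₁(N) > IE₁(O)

The general trend: first ionization energy increases across a period and decreases down a group.
(A) F (period 2, group 17) vs Li (period 2, group 1): the stated order agrees with the simple trend.
(B) H (period 1, group 1) vs Rb (period 5, group 1): the stated order agrees with the simple trend.
(C) N (period 2, group 15) vs O (period 2, group 16): the stated order contradicts the simple trend.
The exception is (C): pairing an electron in O's 2p⁴ costs repulsion energy, so O ionizes more easily than half-filled N (2p³).

(C)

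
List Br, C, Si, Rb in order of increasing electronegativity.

C is in period 2, group 14; Si is in period 3, group 14; Br is in period 4, group 17; Rb is in period 5, group 1.
Smaller atoms with higher effective nuclear charge are more electronegative.
Here both period and group differ, so the two effects have to be weighed against each other.
Si > Rb: both effects reinforce here, so Si is clearly the higher of the two.
C > Si: they share group 14; the group trend gives C the larger value.
Br > C: the two effects oppose for this pair; the across-period effect wins (2.96 vs 2.55).
Tabulated electronegativity (Pauling): C 2.55, Si 1.90, Br 2.96, Rb 0.82.
So from lowest to highest: Rb < Si < C < Br.

Rb < Si < C < Br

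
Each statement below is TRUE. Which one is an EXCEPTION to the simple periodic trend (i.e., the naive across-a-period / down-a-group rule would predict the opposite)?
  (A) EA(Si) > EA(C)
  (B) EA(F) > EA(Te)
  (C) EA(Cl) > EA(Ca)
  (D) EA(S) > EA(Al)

(A)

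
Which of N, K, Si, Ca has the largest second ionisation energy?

K

After 1 electron has been removed, what remains? N⁺ still has 4 valence electrons; K⁺ is the bare [Ar] core; Si⁺ still has 3 valence electrons; Ca⁺ still has 1 valence electron.
Pulling an electron out of a noble-gas core costs far more than removing a remaining valence electron, so K sits at the high end of IE_2.
Valence configurations: N⁺ [He]2s²2p², Si⁺ [Ne]3s²3p¹, Ca⁺ [Ar]4s¹.
The numbers (kJ/mol): N 2856, K 3052, Si 1577, Ca 1145.
Putting it together, IE_2: Ca < Si < N < K.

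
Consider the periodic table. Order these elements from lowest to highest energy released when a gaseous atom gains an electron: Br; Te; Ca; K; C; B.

B is in period 2, group 13; C is in period 2, group 14; K is in period 4, group 1; Ca is in period 4, group 2; Br is in period 4, group 17; Te is in period 5, group 16.
Adding an electron releases more energy for atoms nearer the top right (short of the noble gases).
These span different periods and groups, so the two trends combine.
B > Ca: relative to Ca, both the across-period and down-group shifts push B's electron affinity up.
K > B: this pair runs against the simple trend — see the exception note.
C > K: both effects reinforce here, so C is clearly the higher of the two.
Te > C: the two effects oppose for this pair; the across-period effect wins (190 vs 122 kJ/mol).
Br > Te: both effects reinforce here, so Br is clearly the higher of the two.
Note the exception: K has a higher electron affinity than B, contrary to the simple trend — B's ns²np¹ configuration gives only a small electron affinity — the sparsely filled np subshell binds an added electron weakly.
Note the exception: K has a higher electron affinity than Ca, contrary to the simple trend — adding an electron to Ca (ns²) has to open a new, higher-energy np subshell, which is unfavourable.
Approximate values (kJ/mol): B 27, C 122, K 48, Ca 2, Br 325, Te 190.
So from lowest to highest: Ca < B < K < C < Te < Br.

Ca, B, K, C, Te, Br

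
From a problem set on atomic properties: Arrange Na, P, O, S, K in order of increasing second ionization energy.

The second ionization energy removes an electron from the +1 ion. For each element: Na⁺ is the bare [Ne] core; P⁺ still has 4 valence electrons; O⁺ still has 5 valence electrons; S⁺ still has 5 valence electrons; K⁺ is the bare [Ar] core.
Usually core removal costs more than valence removal, but here the competition is close: a tightly held n=2 valence electron can cost more to remove than an n=3 core electron, so the actual values have to decide it.
Valence configurations: P⁺ [Ne]3s²3p², O⁺ [He]2s²2p³, S⁺ [Ne]3s²3p³.
The numbers (kJ/mol): Na 4562, P 1907, O 3388, S 2252, K 3052.
Hence IE_2: P < S < K < O < Na.

P < S < K < O < Na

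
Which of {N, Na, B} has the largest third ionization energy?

Consider each +2 ion: N²⁺ still has 3 valence electrons; Na²⁺ is already 1 electron into the core; B²⁺ still has 1 valence electron.
Pulling an electron out of a noble-gas core costs far more than removing a remaining valence electron, so Na sits at the high end of IE_3.
Valence configurations: N²⁺ [He]2s²2p¹, B²⁺ [He]2s¹.
Approximate IE_3 values (kJ/mol): N 4578, Na 6910, B 3660.
Overall IE_3 order: B < N < Na.

Na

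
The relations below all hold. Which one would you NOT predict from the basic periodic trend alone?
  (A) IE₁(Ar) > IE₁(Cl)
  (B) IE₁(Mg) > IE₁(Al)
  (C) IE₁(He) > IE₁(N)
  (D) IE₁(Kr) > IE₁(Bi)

(B)

The general trend: first ionization energy increases across a period and decreases down a group.
(A) Ar (period 3, group 18) vs Cl (period 3, group 17): the stated order agrees with the simple trend.
(B) Mg (period 3, group 2) vs Al (period 3, group 13): the stated order contradicts the simple trend.
(C) He (period 1, group 18) vs N (period 2, group 15): the stated order agrees with the simple trend.
(D) Kr (period 4, group 18) vs Bi (period 6, group 15): the stated order agrees with the simple trend.
The exception is (B): Al's single 3p electron is easier to remove than one from Mg's filled 3s².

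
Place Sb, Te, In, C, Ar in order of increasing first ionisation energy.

In < Sb < Te < C < Ar

C is in period 2, group 14; Ar is in period 3, group 18; In is in period 5, group 13; Sb is in period 5, group 15; Te is in period 5, group 16.
IE₁ increases left→right with effective nuclear charge and decreases top→bottom as the valence shell moves farther out.
Here both period and group differ, so the two effects have to be weighed against each other.
Sb > In: both are in period 5; the period trend gives Sb the larger value.
Te > Sb: Te lies to the right of Sb in period 5, so the across-period effect alone puts Te higher.
C > Te: period and group pull opposite ways; the down-group shift dominates (1086 vs 869 kJ/mol).
Ar > C: period and group pull opposite ways; the across-period shift dominates (1521 vs 1086 kJ/mol).
For reference (kJ/mol): C 1086, Ar 1521, In 558, Sb 831, Te 869.
So from lowest to highest: In < Sb < Te < C < Ar.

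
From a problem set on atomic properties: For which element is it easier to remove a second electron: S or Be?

After 1 electron has been removed, what remains? S⁺ still has 5 valence electrons; Be⁺ still has 1 valence electron.
All are still removing valence electrons, so compare the +1 ions as you would atoms: IE_2 generally rises across a period (higher Z_eff) and falls down a group (larger shell), subject to the usual subshell exceptions.
Valence configurations: S⁺ [Ne]3s²3p³, Be⁺ [He]2s¹.
The numbers (kJ/mol): S 2252, Be 1757.
Hence IE_2: Be < S.

Be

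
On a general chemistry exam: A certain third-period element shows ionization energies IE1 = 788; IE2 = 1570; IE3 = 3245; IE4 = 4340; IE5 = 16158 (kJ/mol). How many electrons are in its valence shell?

4

Look for the largest jump between consecutive ionization energies: IE5/IE4 ≈ 3.7, far larger than any earlier ratio.
That jump marks the point where a core electron is being removed. So the atom has 4 valence electrons.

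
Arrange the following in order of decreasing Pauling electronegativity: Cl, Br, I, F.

F > Cl > Br > I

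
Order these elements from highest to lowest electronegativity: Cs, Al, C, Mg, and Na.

Electronegativity increases across a period and decreases down a group, tracking effective nuclear charge and atomic size.
Here both period and group differ, so the two effects have to be weighed against each other.
Na > Cs: they share group 1; the group trend gives Na the larger value.
Mg > Na: Mg lies to the right of Na in period 3, so the across-period effect alone puts Mg higher.
Al > Mg: Al lies to the right of Mg in period 3, so the across-period effect alone puts Al higher.
C > Al: both effects reinforce here, so C is clearly the higher of the two.
For reference (Pauling): C 2.55, Na 0.93, Mg 1.31, Al 1.61, Cs 0.79.
So from highest to lowest: C > Al > Mg > Na > Cs.

C > Al > Mg > Na > Cs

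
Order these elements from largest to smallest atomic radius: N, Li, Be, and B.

Li, Be, B, N

Across a period the added protons contract the valence shell; down a group each new principal shell makes the atom larger.
All lie in period 2, so atomic radius increases right to left.
So from largest to smallest: Li > Be > B > N.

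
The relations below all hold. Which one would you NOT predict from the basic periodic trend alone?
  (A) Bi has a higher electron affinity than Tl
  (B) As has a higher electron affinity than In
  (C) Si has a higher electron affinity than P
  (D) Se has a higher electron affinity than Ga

(C)

The general trend: electron affinity increases across a period and decreases down a group.
(A) Bi (period 6, group 15) vs Tl (period 6, group 13): the stated order agrees with the simple trend.
(B) As (period 4, group 15) vs In (period 5, group 13): the stated order agrees with the simple trend.
(C) Si (period 3, group 14) vs P (period 3, group 15): the stated order contradicts the simple trend.
(D) Se (period 4, group 16) vs Ga (period 4, group 13): the stated order agrees with the simple trend.
The exception is (C): adding an electron to P's half-filled 3p³ is unfavourable, so Si (3p²) has the more exothermic EA.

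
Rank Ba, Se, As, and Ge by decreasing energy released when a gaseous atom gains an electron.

Se > Ge > As > Ba

EA tends to increase across a period and decrease down a group, though the pattern is less regular than for IE or radius.
Here both period and group differ, so the two effects have to be weighed against each other.
As > Ba: relative to Ba, both the across-period and down-group shifts push As's electron affinity up.
Ge > As: this pair runs against the simple trend — see the exception note.
Se > Ge: both are in period 4; the period trend gives Se the larger value.
Note the exception: Ge has a higher electron affinity than As, contrary to the simple trend — adding an electron to As's half-filled 4p³ is unfavourable, so Ge (4p²) has the more exothermic EA.
Approximate values (kJ/mol): Ge 119, As 78, Se 195, Ba 14.
So from highest to lowest: Se > Ge > As > Ba.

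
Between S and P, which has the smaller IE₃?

Consider each +2 ion: S²⁺ still has 4 valence electrons; P²⁺ still has 3 valence electrons.
All are still removing valence electrons, so compare the +2 ions as you would atoms: IE_3 generally rises across a period (higher Z_eff) and falls down a group (larger shell), subject to the usual subshell exceptions.
Valence configurations: S²⁺ [Ne]3s²3p², P²⁺ [Ne]3s²3p¹.
Tabulated IE_3 (kJ/mol): S 3357, P 2914.
Hence IE_3: P < S.

P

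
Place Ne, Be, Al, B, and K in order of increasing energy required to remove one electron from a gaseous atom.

IE₁ increases left→right with effective nuclear charge and decreases top→bottom as the valence shell moves farther out.
Neither a single period nor a single group — weigh both effects.
Al > K: both effects reinforce here, so Al is clearly the higher of the two.
B > Al: B sits above Al in group 13, so the down-group effect alone puts B higher.
Be > B: this pair runs against the simple trend — see the exception note.
Ne > Be: both are in period 2; the period trend gives Ne the larger value.
Note the exception: Be has a higher first ionization energy than B, contrary to the simple trend — removing B's lone 2p electron is easier than breaking Be's filled 2s².
For reference (kJ/mol): Be 900, B 801, Ne 2081, Al 578, K 419.
So from lowest to highest: K < Al < B < Be < Ne.

K < Al < B < Be < Ne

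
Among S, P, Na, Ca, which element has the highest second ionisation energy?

Na

After 1 electron has been removed, what remains? S⁺ still has 5 valence electrons; P⁺ still has 4 valence electrons; Na⁺ is the bare [Ne] core; Ca⁺ still has 1 valence electron.
Core electrons are held far more tightly than valence electrons, so Na tops the IE_2 order.
Valence configurations: S⁺ [Ne]3s²3p³, P⁺ [Ne]3s²3p², Ca⁺ [Ar]4s¹.
Approximate IE_2 values (kJ/mol): S 2252, P 1907, Na 4562, Ca 1145.
So the second ionization energies run Ca < P < S < Na.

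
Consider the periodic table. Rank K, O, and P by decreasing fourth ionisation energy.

O > K > P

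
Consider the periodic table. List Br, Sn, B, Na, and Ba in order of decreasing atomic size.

Ba > Na > Sn > Br > B

B is in period 2, group 13; Na is in period 3, group 1; Br is in period 4, group 17; Sn is in period 5, group 14; Ba is in period 6, group 2.
Across a period the added protons contract the valence shell; down a group each new principal shell makes the atom larger.
These span different periods and groups, so the two trends combine.
Br > B: the two effects oppose for this pair; the down-group effect wins (114 vs 85 pm).
Sn > Br: relative to Br, both the across-period and down-group shifts push Sn's atomic radius up.
Na > Sn: the two effects oppose for this pair; the across-period effect wins (155 vs 140 pm).
Ba > Na: the two effects oppose for this pair; the down-group effect wins (196 vs 155 pm).
For reference (pm): B 85, Na 155, Br 114, Sn 140, Ba 196.
So from largest to smallest: Ba > Na > Sn > Br > B.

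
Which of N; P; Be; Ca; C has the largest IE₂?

N

After 1 electron has been removed, what remains? N⁺ still has 4 valence electrons; P⁺ still has 4 valence electrons; Be⁺ still has 1 valence electron; Ca⁺ still has 1 valence electron; C⁺ still has 3 valence electrons.
All are still removing valence electrons, so compare the +1 ions as you would atoms: IE_2 generally rises across a period (higher Z_eff) and falls down a group (larger shell), subject to the usual subshell exceptions.
Valence configurations: N⁺ [He]2s²2p², P⁺ [Ne]3s²3p², Be⁺ [He]2s¹, Ca⁺ [Ar]4s¹, C⁺ [He]2s²2p¹.
Approximate IE_2 values (kJ/mol): N 2856, P 1907, Be 1757, Ca 1145, C 2353.
Hence IE_2: Ca < Be < P < C < N.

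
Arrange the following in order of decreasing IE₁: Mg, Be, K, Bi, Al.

Be > Mg > Bi > Al > K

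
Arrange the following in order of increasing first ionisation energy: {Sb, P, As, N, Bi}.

N is in period 2, group 15; P is in period 3, group 15; As is in period 4, group 15; Sb is in period 5, group 15; Bi is in period 6, group 15.
First ionization energy rises across a period (greater Z_eff holds electrons more tightly) and falls down a group (valence electrons are farther from the nucleus).
All are in group 15, so first ionization energy increases up the group.
So from lowest to highest: Bi < Sb < As < P < N.

Bi < Sb < As < P < N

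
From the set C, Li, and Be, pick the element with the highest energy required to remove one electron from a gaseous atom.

C

IE₁ increases left→right with effective nuclear charge and decreases top→bottom as the valence shell moves farther out.
All lie in period 2, so first ionization energy increases left to right.
The highest energy required to remove one electron from a gaseous atom among these belongs to C.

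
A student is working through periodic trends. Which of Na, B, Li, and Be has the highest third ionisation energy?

Be

IE_3 is the cost of taking one more electron from the +2 cation: Na²⁺ is already 1 electron into the core; B²⁺ still has 1 valence electron; Li²⁺ is already 1 electron into the core; Be²⁺ is the bare [He] core.
Breaking into a closed-shell core is much more expensive than removing a leftover valence electron — Na, Li and Be have the largest IE_3 here.
Approximate IE_3 values (kJ/mol): Na 6910, B 3660, Li 11815, Be 14849.
Hence IE_3: B < Na < Li < Be.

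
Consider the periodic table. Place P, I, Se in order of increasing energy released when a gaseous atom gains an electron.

P is in period 3, group 15; Se is in period 4, group 16; I is in period 5, group 17.
EA tends to increase across a period and decrease down a group, though the pattern is less regular than for IE or radius.
These sit on a diagonal, where the across-period and down-group effects partly cancel.
Se > P: period and group pull opposite ways; the across-period shift dominates (195 vs 72 kJ/mol).
I > Se: period and group pull opposite ways; the across-period shift dominates (295 vs 195 kJ/mol).
Approximate values (kJ/mol): P 72, Se 195, I 295.
So from lowest to highest: P < Se < I.

P < Se < I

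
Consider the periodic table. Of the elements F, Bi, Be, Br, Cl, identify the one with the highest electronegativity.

Be is in period 2, group 2; F is in period 2, group 17; Cl is in period 3, group 17; Br is in period 4, group 17; Bi is in period 6, group 15.
Atoms toward the upper right of the periodic table pull bonding electrons most strongly.
These span different periods and groups, so the two trends combine.
Bi > Be: period and group pull opposite ways; the across-period shift dominates (2.02 vs 1.57).
Br > Bi: relative to Bi, both the across-period and down-group shifts push Br's electronegativity up.
Cl > Br: Cl sits above Br in group 17, so the down-group effect alone puts Cl higher.
F > Cl: they share group 17; the group trend gives F the larger value.
Approximate values (Pauling): Be 1.57, F 3.98, Cl 3.16, Br 2.96, Bi 2.02.
The highest electronegativity among these belongs to F.

F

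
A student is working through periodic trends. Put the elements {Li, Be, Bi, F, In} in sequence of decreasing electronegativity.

Li is in period 2, group 1; Be is in period 2, group 2; F is in period 2, group 17; In is in period 5, group 13; Bi is in period 6, group 15.
Smaller atoms with higher effective nuclear charge are more electronegative.
These span different periods and groups, so the two trends combine.
Be > Li: both are in period 2; the period trend gives Be the larger value.
In > Be: period and group pull opposite ways; the across-period shift dominates (1.78 vs 1.57).
Bi > In: period and group pull opposite ways; the across-period shift dominates (2.02 vs 1.78).
F > Bi: relative to Bi, both the across-period and down-group shifts push F's electronegativity up.
For reference (Pauling): Li 0.98, Be 1.57, F 3.98, In 1.78, Bi 2.02.
So from highest to lowest: F > Bi > In > Be > Li.

F > Bi > In > Be > Li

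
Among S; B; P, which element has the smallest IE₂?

After 1 electron has been removed, what remains? S⁺ still has 5 valence electrons; B⁺ still has 2 valence electrons; P⁺ still has 4 valence electrons.
All are still removing valence electrons, so compare the +1 ions as you would atoms: IE_2 generally rises across a period (higher Z_eff) and falls down a group (larger shell), subject to the usual subshell exceptions.
Valence configurations: S⁺ [Ne]3s²3p³, B⁺ [He]2s², P⁺ [Ne]3s²3p².
The numbers (kJ/mol): S 2252, B 2427, P 1907.
Overall IE_2 order: P < S < B.

P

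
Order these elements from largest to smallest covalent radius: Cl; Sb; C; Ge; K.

K > Sb > Ge > Cl > C

Moving right in a period, electrons are added to the same shell under a stronger nuclear pull, so atoms get smaller; moving down, a new shell is opened and atoms get larger.
Here both period and group differ, so the two effects have to be weighed against each other.
Cl > C: the two effects oppose for this pair; the down-group effect wins (99 vs 75 pm).
Ge > Cl: both effects reinforce here, so Ge is clearly the larger of the two.
Sb > Ge: period and group pull opposite ways; the down-group shift dominates (140 vs 121 pm).
K > Sb: the two effects oppose for this pair; the across-period effect wins (196 vs 140 pm).
For reference (pm): C 75, Cl 99, K 196, Ge 121, Sb 140.
So from largest to smallest: K > Sb > Ge > Cl > C.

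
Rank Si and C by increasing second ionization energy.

Si < C

Consider each +1 ion: Si⁺ still has 3 valence electrons; C⁺ still has 3 valence electrons.
All are still removing valence electrons, so compare the +1 ions as you would atoms: IE_2 generally rises across a period (higher Z_eff) and falls down a group (larger shell), subject to the usual subshell exceptions.
Valence configurations: Si⁺ [Ne]3s²3p¹, C⁺ [He]2s²2p¹.
Approximate IE_2 values (kJ/mol): Si 1577, C 2353.
Hence IE_2: Si < C.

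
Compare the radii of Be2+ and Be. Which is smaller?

Forming Be2+ removes 2 electrons from Be. Fewer electrons for the same nuclear charge means less shielding and a higher Z_eff on the remaining electrons, and for main-group metals the entire outer shell is lost.
A cation is smaller than its parent atom: Be2+ < Be.

Be2+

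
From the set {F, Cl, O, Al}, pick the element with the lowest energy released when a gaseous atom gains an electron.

O is in period 2, group 16; F is in period 2, group 17; Al is in period 3, group 13; Cl is in period 3, group 17.
Adding an electron releases more energy for atoms nearer the top right (short of the noble gases).
Neither a single period nor a single group — weigh both effects.
O > Al: relative to Al, both the across-period and down-group shifts push O's electron affinity up.
F > O: F lies to the right of O in period 2, so the across-period effect alone puts F higher.
Cl > F: this pair runs against the simple trend — see the exception note.
Note the exception: Cl has a higher electron affinity than F, contrary to the simple trend — F's small 2p subshell makes the incoming electron feel strong e⁻–e⁻ repulsion, so Cl actually releases more energy on gaining an electron.
Approximate values (kJ/mol): O 141, F 328, Al 42, Cl 349.
The lowest energy released when a gaseous atom gains an electron among these belongs to Al.

Al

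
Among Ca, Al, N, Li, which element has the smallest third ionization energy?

The third ionization energy removes an electron from the +2 ion. For each element: Ca²⁺ is the bare [Ar] core; Al²⁺ still has 1 valence electron; N²⁺ still has 3 valence electrons; Li²⁺ is already 1 electron into the core.
Pulling an electron out of a noble-gas core costs far more than removing a remaining valence electron, so Ca and Li sit at the high end of IE_3.
Valence configurations: Al²⁺ [Ne]3s¹, N²⁺ [He]2s²2p¹.
Approximate IE_3 values (kJ/mol): Ca 4912, Al 2745, N 4578, Li 11815.
So the third ionization energies run Al < N < Ca < Li.

Al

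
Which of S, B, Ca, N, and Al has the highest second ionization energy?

IE_2 is the cost of taking one more electron from the +1 cation: S⁺ still has 5 valence electrons; B⁺ still has 2 valence electrons; Ca⁺ still has 1 valence electron; N⁺ still has 4 valence electrons; Al⁺ still has 2 valence electrons.
All are still removing valence electrons, so compare the +1 ions as you would atoms: IE_2 generally rises across a period (higher Z_eff) and falls down a group (larger shell), subject to the usual subshell exceptions.
Valence configurations: S⁺ [Ne]3s²3p³, B⁺ [He]2s², Ca⁺ [Ar]4s¹, N⁺ [He]2s²2p², Al⁺ [Ne]3s².
Tabulated IE_2 (kJ/mol): S 2252, B 2427, Ca 1145, N 2856, Al 1817.
So the second ionization energies run Ca < Al < S < B < N.

N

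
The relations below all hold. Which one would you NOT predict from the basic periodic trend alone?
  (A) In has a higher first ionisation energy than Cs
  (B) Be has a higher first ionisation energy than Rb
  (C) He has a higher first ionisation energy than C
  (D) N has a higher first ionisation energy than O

The general trend: first ionisation energy increases across a period and decreases down a group.
(A) In (period 5, group 13) vs Cs (period 6, group 1): the stated order agrees with the simple trend.
(B) Be (period 2, group 2) vs Rb (period 5, group 1): the stated order agrees with the simple trend.
(C) He (period 1, group 18) vs C (period 2, group 14): the stated order agrees with the simple trend.
(D) N (period 2, group 15) vs O (period 2, group 16): the stated order contradicts the simple trend.
The exception is (D): pairing an electron in O's 2p⁴ costs repulsion energy, so O ionizes more easily than half-filled N (2p³).

(D)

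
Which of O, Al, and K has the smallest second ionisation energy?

Consider each +1 ion: O⁺ still has 5 valence electrons; Al⁺ still has 2 valence electrons; K⁺ is the bare [Ar] core.
Usually core removal costs more than valence removal, but here the competition is close: a tightly held n=2 valence electron can cost more to remove than an n=3 core electron, so the actual values have to decide it.
Valence configurations: O⁺ [He]2s²2p³, Al⁺ [Ne]3s².
Approximate IE_2 values (kJ/mol): O 3388, Al 1817, K 3052.
Putting it together, IE_2: Al < K < O.

Al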